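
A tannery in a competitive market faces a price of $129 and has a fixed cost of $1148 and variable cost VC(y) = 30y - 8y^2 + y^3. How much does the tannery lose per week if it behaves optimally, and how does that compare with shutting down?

Profit = -$338 at y = 9

AVC = 30 - 8y + y^2 has its minimum $14 at y = 4; price $129 clears that bar, so the firm operates.
With MC = 30 - 16y + 3y^2, P = MC on the upward-sloping part at y* = 9.
TR = 129·9 = 1161. TC = 1148 + 351 = 1499. Profit = 1161 − 1499 = -$338.
By producing, the firm covers all variable cost plus $810 of fixed cost; shutting down would lose the full $1148.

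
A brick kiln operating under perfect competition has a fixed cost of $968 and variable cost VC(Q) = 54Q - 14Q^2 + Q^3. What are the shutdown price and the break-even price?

AVC = 54 - 14Q + Q^2; minimized at Q = 7, giving min AVC = $5. That is the shutdown price.
ATC = 968/Q + 54 - 14Q + Q^2. Setting dATC/dQ = −968/Q^2 − 14 + 2Q = 0 gives Q = 11 (since 2·11^3 − 14·11^2 = 968).
min ATC = 968/11 + 54 − 14·11 + 11^2 = $109. That is the break-even price.
For $5 ≤ P < $109 the firm produces at a loss; below $5 it shuts down.

Shutdown price = $5; break-even price = $109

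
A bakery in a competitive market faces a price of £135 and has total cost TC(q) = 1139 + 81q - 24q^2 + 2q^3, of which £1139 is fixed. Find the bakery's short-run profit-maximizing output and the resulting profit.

Profit = -£167 at q = 9

AVC = 81 - 24q + 2q^2; min AVC = £9 at q = 6. Since P = £135 ≥ min AVC, the firm produces.
MC = 81 - 48q + 6q^2. Setting P = MC and taking the root on the rising branch gives q* = 9.
TR = 135·9 = 1215. TC = 1139 + 243 = 1382. Profit = 1215 − 1382 = -£167.
By producing, the firm covers all variable cost plus £972 of fixed cost; shutting down would lose the full £1139.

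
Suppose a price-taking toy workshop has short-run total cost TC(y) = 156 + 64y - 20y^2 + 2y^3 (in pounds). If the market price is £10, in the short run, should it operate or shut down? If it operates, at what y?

From TC, MC = TC'(y) = 64 - 40y + 6y^2 and AVC = VC/y = 64 - 20y + 2y^2.
The AVC parabola has its vertex at y = 20/4 = 5, where AVC = 64 - 20·5 + 2·5^2 = £14.
With P < min AVC (£10 < £14), every unit sold adds to the loss.
Shutting down limits the loss to fixed cost, £156.

Shut down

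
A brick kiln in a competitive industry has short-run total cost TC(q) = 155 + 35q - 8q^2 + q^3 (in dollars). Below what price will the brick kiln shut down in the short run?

$19 per unit

The shutdown price is the minimum of AVC. VC = 35q - 8q^2 + q^3, so AVC = 35 - 8q + q^2.
dAVC/dq = -8 + 2q = 0 gives q = 4. min AVC = 35 - 8·4 + 4^2 = 19.
The firm shuts down for any P below $19.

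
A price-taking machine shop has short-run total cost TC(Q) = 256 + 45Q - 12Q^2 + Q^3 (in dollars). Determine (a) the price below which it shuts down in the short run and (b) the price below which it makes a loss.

AVC = 45 - 12Q + Q^2; minimized at Q = 6, giving min AVC = $9. That is the shutdown price.
ATC = 256/Q + 45 - 12Q + Q^2. Setting dATC/dQ = −256/Q^2 − 12 + 2Q = 0 gives Q = 8 (since 2·8^3 − 12·8^2 = 256).
min ATC = 256/8 + 45 − 12·8 + 8^2 = $45. That is the break-even price.
Between these two prices the firm operates at a loss; above $45 it earns a profit.

Shutdown price = $9; break-even price = $45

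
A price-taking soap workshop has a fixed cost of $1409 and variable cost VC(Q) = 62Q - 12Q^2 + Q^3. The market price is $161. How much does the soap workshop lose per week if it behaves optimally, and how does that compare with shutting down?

AVC = 62 - 12Q + Q^2 has its minimum $26 at Q = 6; price $161 clears that bar, so the firm operates.
With MC = 62 - 24Q + 3Q^2, P = MC on the upward-sloping part at Q* = 11.
TR = 161·11 = 1771. TC = 1409 + 561 = 1970. Profit = 1771 − 1970 = -$199.
By producing, the firm covers all variable cost plus $1210 of fixed cost; shutting down would lose the full $1409.

Profit = -$199 at Q = 11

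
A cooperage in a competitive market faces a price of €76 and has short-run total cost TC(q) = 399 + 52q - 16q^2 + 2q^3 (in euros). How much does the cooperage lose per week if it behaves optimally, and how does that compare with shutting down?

AVC = 52 - 16q + 2q^2 has its minimum €20 at q = 4; price €76 clears that bar, so the firm operates.
With MC = 52 - 32q + 6q^2, P = MC on the upward-sloping part at q* = 6.
TR = 76·6 = 456. TC = 399 + 168 = 567. Profit = 456 − 567 = -€111.
That loss of €111 beats the €399 the firm would lose by shutting down; producing recovers €288 of fixed cost.

Profit = -€111 at q = 6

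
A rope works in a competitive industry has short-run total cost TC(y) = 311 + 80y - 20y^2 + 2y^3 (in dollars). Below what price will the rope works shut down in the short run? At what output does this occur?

The shutdown price is the minimum of AVC. VC = 80y - 20y^2 + 2y^3, so AVC = 80 - 20y + 2y^2.
dAVC/dy = -20 + 4y = 0 gives y = 5. min AVC = 80 - 20·5 + 2·5^2 = 30.
For P < $30 the firm produces nothing.

$30 per unit, at y = 5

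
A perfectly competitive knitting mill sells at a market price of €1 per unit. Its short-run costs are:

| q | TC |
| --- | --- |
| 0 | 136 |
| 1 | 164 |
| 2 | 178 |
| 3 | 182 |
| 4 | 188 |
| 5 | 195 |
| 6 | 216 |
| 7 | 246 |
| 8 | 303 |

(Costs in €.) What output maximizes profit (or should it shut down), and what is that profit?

Profit at each row (π = 1q − TC): q=0: -136; q=1: -163; q=2: -176; q=3: -179; q=4: -184; q=5: -190; q=6: -210; q=7: -239; q=8: -295.
Profit is highest at q = 0. Equivalently, the lowest AVC in the table is 59/5 ≈ €11.80 at q = 5, and P = €1 falls below it — price never covers variable cost, so the firm shuts down and loses only its fixed cost.

q = 0 (shut down); profit = -€136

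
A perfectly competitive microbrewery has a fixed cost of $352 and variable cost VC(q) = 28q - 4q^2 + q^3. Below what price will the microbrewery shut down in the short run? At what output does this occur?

$24 per unit, at q = 2

The firm shuts down when price falls below the minimum of average variable cost. AVC = VC/q = 28 - 4q + q^2.
At the minimum of AVC, MC = AVC. MC = 28 - 8q + 3q^2; setting MC = AVC gives 2q^2 - 4q = 0, so q = 2. min AVC = 24.
For P < $24 the firm produces nothing.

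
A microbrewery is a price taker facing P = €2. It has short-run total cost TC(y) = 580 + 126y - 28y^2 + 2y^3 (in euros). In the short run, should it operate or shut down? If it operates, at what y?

From TC, MC = TC'(y) = 126 - 56y + 6y^2 and AVC = VC/y = 126 - 28y + 2y^2.
AVC is minimized where dAVC/dy = -28 + 4y = 0, at y = 7; min AVC = 126 - 28·7 + 2·7^2 = €28.
With P < min AVC (€2 < €28), every unit sold adds to the loss.
Shutting down limits the loss to fixed cost, €580.

Shut down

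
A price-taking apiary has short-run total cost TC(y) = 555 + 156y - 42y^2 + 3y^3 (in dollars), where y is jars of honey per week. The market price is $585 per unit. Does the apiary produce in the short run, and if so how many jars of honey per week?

Produce at y = 13

Strip out fixed cost: VC = 156y - 42y^2 + 3y^3. Then AVC = 156 - 42y + 3y^2 and MC = 156 - 84y + 9y^2.
AVC is minimized where dAVC/dy = -42 + 6y = 0, at y = 7; min AVC = 156 - 42·7 + 3·7^2 = $9.
Because $585 ≥ $9, revenue can cover variable cost; the firm operates.
P = MC gives -429 - 84y + 9y^2 = 0, with roots -11/3 and 13. Take the larger (rising MC): y* = 13.
Check: AVC at y = 13 is $117 ≤ P, so revenue covers variable cost.
Profit = P·y − TC = 585·13 − 2076 = $5529.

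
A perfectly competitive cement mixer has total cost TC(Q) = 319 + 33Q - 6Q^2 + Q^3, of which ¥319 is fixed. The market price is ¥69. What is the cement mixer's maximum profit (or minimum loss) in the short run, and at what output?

AVC = 33 - 6Q + Q^2 has its minimum ¥24 at Q = 3; price ¥69 clears that bar, so the firm operates.
With MC = 33 - 12Q + 3Q^2, P = MC on the upward-sloping part at Q* = 6.
TR = 69·6 = 414. TC = 319 + 198 = 517. Profit = 414 − 517 = -¥103.
That loss of ¥103 beats the ¥319 the firm would lose by shutting down; producing recovers ¥216 of fixed cost.

Profit = -¥103 at Q = 6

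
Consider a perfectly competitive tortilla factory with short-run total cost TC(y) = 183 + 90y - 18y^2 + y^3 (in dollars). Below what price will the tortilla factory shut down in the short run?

$9 per unit

The shutdown price is the minimum of AVC. VC = 90y - 18y^2 + y^3, so AVC = 90 - 18y + y^2.
dAVC/dy = -18 + 2y = 0 gives y = 9. min AVC = 90 - 18·9 + 9^2 = 9.
For P < $9 the firm produces nothing.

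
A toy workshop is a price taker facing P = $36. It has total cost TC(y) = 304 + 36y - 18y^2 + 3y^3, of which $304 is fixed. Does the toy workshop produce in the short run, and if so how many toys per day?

From TC, MC = TC'(y) = 36 - 36y + 9y^2 and AVC = VC/y = 36 - 18y + 3y^2.
The AVC parabola has its vertex at y = 18/6 = 3, where AVC = 36 - 18·3 + 3·3^2 = $9.
P = $36 exceeds min AVC = $9, so the firm stays open.
P = MC gives -36y + 9y^2 = 0, with roots 0 and 4. Take the larger (rising MC): y* = 4.
Check: AVC at y = 4 is $12 ≤ P, so revenue covers variable cost.
Profit = P·y − TC = 36·4 − 352 = -$208, a loss, but smaller than the $304 fixed cost the firm would lose by shutting down.

Produce at y = 4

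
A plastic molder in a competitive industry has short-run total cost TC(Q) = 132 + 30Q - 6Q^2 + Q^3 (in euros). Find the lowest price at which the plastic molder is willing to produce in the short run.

The shutdown price is the minimum of AVC. VC = 30Q - 6Q^2 + Q^3, so AVC = 30 - 6Q + Q^2.
At the minimum of AVC, MC = AVC. MC = 30 - 12Q + 3Q^2; setting MC = AVC gives 2Q^2 - 6Q = 0, so Q = 3. min AVC = 21.
For P < €21 the firm produces nothing.

€21 per unit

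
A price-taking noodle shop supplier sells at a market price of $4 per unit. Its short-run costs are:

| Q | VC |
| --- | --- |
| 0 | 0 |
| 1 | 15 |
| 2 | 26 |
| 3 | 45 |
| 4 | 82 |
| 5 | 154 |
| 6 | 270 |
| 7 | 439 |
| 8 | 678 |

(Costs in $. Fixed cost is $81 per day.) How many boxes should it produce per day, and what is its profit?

Q = 0 (shut down); profit = -$81

Compute π = P·Q − TC at each output: Q=0: -81; Q=1: -92; Q=2: -99; Q=3: -114; Q=4: -147; Q=5: -215; Q=6: -327; Q=7: -492; Q=8: -727.
Profit is highest at Q = 0. Equivalently, the lowest AVC in the table is 26/2 ≈ $13 at Q = 2, and P = $4 falls below it — price never covers variable cost, so the firm shuts down and loses only its fixed cost.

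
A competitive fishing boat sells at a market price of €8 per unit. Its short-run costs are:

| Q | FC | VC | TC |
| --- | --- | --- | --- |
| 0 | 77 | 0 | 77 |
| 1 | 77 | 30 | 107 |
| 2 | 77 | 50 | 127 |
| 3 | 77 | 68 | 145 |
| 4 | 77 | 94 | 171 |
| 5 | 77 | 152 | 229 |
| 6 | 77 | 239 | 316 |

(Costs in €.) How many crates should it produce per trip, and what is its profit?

Q = 0 (shut down); profit = -€77

Tabulate TR − TC: Q=0: -77; Q=1: -99; Q=2: -111; Q=3: -121; Q=4: -139; Q=5: -189; Q=6: -268.
Profit is highest at Q = 0. Equivalently, the lowest AVC in the table is 68/3 ≈ €22.67 at Q = 3, and P = €8 falls below it — price never covers variable cost, so the firm shuts down and loses only its fixed cost.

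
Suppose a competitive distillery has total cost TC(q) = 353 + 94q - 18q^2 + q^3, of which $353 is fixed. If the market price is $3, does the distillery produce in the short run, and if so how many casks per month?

Shut down

From TC, MC = TC'(q) = 94 - 36q + 3q^2 and AVC = VC/q = 94 - 18q + q^2.
AVC is minimized where dAVC/dq = -18 + 2q = 0, at q = 9; min AVC = 94 - 18·9 + 9^2 = $13.
Since P = $3 < min AVC = $13, price fails to cover variable cost at any output.
The firm minimizes its loss by shutting down and losing only its fixed cost of $353.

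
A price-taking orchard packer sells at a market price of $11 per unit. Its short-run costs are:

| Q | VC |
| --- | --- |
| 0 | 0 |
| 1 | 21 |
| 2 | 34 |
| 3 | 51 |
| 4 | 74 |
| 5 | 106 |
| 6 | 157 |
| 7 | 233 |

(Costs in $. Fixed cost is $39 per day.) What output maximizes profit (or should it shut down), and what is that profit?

Compute π = P·Q − TC at each output: Q=0: -39; Q=1: -49; Q=2: -51; Q=3: -57; Q=4: -69; Q=5: -90; Q=6: -130; Q=7: -195.
Profit is highest at Q = 0. Equivalently, the lowest AVC in the table is 34/2 ≈ $17 at Q = 2, and P = $11 falls below it — price never covers variable cost, so the firm shuts down and loses only its fixed cost.

Q = 0 (shut down); profit = -$39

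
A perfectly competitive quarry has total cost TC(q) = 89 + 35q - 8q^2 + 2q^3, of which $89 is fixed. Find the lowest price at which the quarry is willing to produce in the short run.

$27 per unit

Short-run supply begins at min AVC. From VC = 35q - 8q^2 + 2q^3, AVC = 35 - 8q + 2q^2.
At the minimum of AVC, MC = AVC. MC = 35 - 16q + 6q^2; setting MC = AVC gives 4q^2 - 8q = 0, so q = 2. min AVC = 27.
The firm shuts down for any P below $27.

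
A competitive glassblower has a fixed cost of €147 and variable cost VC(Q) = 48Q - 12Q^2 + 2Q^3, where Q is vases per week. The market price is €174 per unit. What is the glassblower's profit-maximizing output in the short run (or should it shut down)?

Strip out fixed cost: VC = 48Q - 12Q^2 + 2Q^3. Then AVC = 48 - 12Q + 2Q^2 and MC = 48 - 24Q + 6Q^2.
AVC hits its minimum where MC = AVC, at Q = 3, giving min AVC = 48 - 12·3 + 2·3^2 = €30.
Because €174 ≥ €30, revenue can cover variable cost; the firm operates.
Set P = MC: 174 = 48 - 24Q + 6Q^2 → -126 - 24Q + 6Q^2 = 0. The roots are Q = -3 and Q = 7; the profit-maximizing output is on the rising part of MC, so Q* = 7.
Check: AVC at Q = 7 is €62 ≤ P, so revenue covers variable cost.
Profit = P·Q − TC = 174·7 − 581 = €637.

Produce at Q = 7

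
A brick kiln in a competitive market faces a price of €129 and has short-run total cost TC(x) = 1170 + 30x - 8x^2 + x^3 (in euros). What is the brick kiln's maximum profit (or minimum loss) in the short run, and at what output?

Profit = -€360 at x = 9

AVC = 30 - 8x + x^2; min AVC = €14 at x = 4. Since P = €129 ≥ min AVC, the firm produces.
With MC = 30 - 16x + 3x^2, P = MC on the upward-sloping part at x* = 9.
TR = 129·9 = 1161. TC = 1170 + 351 = 1521. Profit = 1161 − 1521 = -€360.
Shutting down would mean losing the fixed cost of €1170, so operating at a loss of €360 is better by €810.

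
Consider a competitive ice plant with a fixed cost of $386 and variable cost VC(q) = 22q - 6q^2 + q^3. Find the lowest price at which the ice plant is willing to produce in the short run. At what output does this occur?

The firm shuts down when price falls below the minimum of average variable cost. AVC = VC/q = 22 - 6q + q^2.
At the minimum of AVC, MC = AVC. MC = 22 - 12q + 3q^2; setting MC = AVC gives 2q^2 - 6q = 0, so q = 3. min AVC = 13.
The firm shuts down for any P below $13.

$13 per unit, at q = 3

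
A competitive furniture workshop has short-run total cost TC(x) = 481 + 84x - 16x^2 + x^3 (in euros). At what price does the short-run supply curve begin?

€20 per unit

Short-run supply begins at min AVC. From VC = 84x - 16x^2 + x^3, AVC = 84 - 16x + x^2.
dAVC/dx = -16 + 2x = 0 gives x = 8. min AVC = 84 - 16·8 + 8^2 = 20.
The firm shuts down for any P below €20.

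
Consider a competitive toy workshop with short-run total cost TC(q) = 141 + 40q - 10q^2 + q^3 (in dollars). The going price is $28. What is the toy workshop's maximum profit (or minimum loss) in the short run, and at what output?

Profit = -$69 at q = 6

AVC = 40 - 10q + q^2 has its minimum $15 at q = 5; price $28 clears that bar, so the firm operates.
With MC = 40 - 20q + 3q^2, P = MC on the upward-sloping part at q* = 6.
TR = 28·6 = 168. TC = 141 + 96 = 237. Profit = 168 − 237 = -$69.
Shutting down would mean losing the fixed cost of $141, so operating at a loss of $69 is better by $72.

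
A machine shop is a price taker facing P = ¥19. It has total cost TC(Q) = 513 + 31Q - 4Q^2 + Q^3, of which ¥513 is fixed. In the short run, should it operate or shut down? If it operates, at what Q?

From TC, MC = TC'(Q) = 31 - 8Q + 3Q^2 and AVC = VC/Q = 31 - 4Q + Q^2.
The AVC parabola has its vertex at Q = 4/2 = 2, where AVC = 31 - 4·2 + 2^2 = ¥27.
P = ¥19 lies below min AVC = ¥27; no output level covers variable cost.
The firm minimizes its loss by shutting down and losing only its fixed cost of ¥513.

Shut down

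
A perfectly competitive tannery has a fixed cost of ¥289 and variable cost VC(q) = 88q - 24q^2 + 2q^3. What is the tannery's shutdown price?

¥16 per unit

The shutdown price is the minimum of AVC. VC = 88q - 24q^2 + 2q^3, so AVC = 88 - 24q + 2q^2.
At the minimum of AVC, MC = AVC. MC = 88 - 48q + 6q^2; setting MC = AVC gives 4q^2 - 24q = 0, so q = 6. min AVC = 16.
So the shutdown price is ¥16.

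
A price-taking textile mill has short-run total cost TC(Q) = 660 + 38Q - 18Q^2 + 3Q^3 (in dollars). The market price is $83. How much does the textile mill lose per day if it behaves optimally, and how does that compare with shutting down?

Profit = -$360 at Q = 5

AVC = 38 - 18Q + 3Q^2; min AVC = $11 at Q = 3. Since P = $83 ≥ min AVC, the firm produces.
With MC = 38 - 36Q + 9Q^2, P = MC on the upward-sloping part at Q* = 5.
TR = 83·5 = 415. TC = 660 + 115 = 775. Profit = 415 − 775 = -$360.
Shutting down would mean losing the fixed cost of $660, so operating at a loss of $360 is better by $300.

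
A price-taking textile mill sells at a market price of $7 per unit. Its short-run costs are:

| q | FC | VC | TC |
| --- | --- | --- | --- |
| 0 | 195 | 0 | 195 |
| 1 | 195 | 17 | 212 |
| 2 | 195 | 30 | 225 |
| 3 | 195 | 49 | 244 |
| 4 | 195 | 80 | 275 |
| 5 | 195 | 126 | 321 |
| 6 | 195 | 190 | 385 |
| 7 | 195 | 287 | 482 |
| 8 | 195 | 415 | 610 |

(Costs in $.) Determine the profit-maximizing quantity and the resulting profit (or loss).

Tabulate TR − TC: q=0: -195; q=1: -205; q=2: -211; q=3: -223; q=4: -247; q=5: -286; q=6: -343; q=7: -433; q=8: -554.
Profit is highest at q = 0. Equivalently, the lowest AVC in the table is 30/2 ≈ $15 at q = 2, and P = $7 falls below it — price never covers variable cost, so the firm shuts down and loses only its fixed cost.

q = 0 (shut down); profit = -$195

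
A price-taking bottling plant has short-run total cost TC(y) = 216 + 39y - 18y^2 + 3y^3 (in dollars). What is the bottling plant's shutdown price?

$12 per unit

The shutdown price is the minimum of AVC. VC = 39y - 18y^2 + 3y^3, so AVC = 39 - 18y + 3y^2.
dAVC/dy = -18 + 6y = 0 gives y = 3. min AVC = 39 - 18·3 + 3·3^2 = 12.
For P < $12 the firm produces nothing.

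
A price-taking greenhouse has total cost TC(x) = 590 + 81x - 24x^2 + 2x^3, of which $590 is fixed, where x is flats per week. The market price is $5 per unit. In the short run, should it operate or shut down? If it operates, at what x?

From TC, MC = TC'(x) = 81 - 48x + 6x^2 and AVC = VC/x = 81 - 24x + 2x^2.
AVC is minimized where dAVC/dx = -24 + 4x = 0, at x = 6; min AVC = 81 - 24·6 + 2·6^2 = $9.
With P < min AVC ($5 < $9), every unit sold adds to the loss.
Best response: produce nothing and absorb the $590 fixed cost.

Shut down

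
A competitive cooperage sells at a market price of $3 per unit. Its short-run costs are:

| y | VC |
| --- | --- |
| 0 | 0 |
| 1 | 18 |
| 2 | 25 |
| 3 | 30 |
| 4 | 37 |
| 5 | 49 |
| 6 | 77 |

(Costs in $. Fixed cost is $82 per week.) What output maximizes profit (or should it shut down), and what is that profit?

y = 0 (shut down); profit = -$82

Compute π = P·y − TC at each output: y=0: -82; y=1: -97; y=2: -101; y=3: -103; y=4: -107; y=5: -116; y=6: -141.
Profit is highest at y = 0. Equivalently, the lowest AVC in the table is 37/4 ≈ $9.25 at y = 4, and P = $3 falls below it — price never covers variable cost, so the firm shuts down and loses only its fixed cost.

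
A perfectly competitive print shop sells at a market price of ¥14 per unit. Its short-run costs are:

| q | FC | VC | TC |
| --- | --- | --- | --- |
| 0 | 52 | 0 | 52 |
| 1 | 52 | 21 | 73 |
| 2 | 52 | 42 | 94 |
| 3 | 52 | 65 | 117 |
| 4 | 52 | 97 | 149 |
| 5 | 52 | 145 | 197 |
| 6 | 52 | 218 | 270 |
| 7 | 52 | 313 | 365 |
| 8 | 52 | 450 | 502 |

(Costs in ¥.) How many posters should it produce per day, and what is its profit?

q = 0 (shut down); profit = -¥52

Tabulate TR − TC: q=0: -52; q=1: -59; q=2: -66; q=3: -75; q=4: -93; q=5: -127; q=6: -186; q=7: -267; q=8: -390.
Profit is highest at q = 0. Equivalently, the lowest AVC in the table is 21/1 ≈ ¥21 at q = 1, and P = ¥14 falls below it — price never covers variable cost, so the firm shuts down and loses only its fixed cost.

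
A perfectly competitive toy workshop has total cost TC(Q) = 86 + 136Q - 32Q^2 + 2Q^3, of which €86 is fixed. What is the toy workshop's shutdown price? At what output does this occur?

The shutdown price is the minimum of AVC. VC = 136Q - 32Q^2 + 2Q^3, so AVC = 136 - 32Q + 2Q^2.
dAVC/dQ = -32 + 4Q = 0 gives Q = 8. min AVC = 136 - 32·8 + 2·8^2 = 8.
For P < €8 the firm produces nothing.

€8 per unit, at Q = 8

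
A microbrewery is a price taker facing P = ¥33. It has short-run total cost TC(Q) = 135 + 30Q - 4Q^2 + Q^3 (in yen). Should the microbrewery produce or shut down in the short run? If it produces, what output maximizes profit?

Variable cost is VC = 30Q - 4Q^2 + Q^3, so AVC = VC/Q = 30 - 4Q + Q^2 and MC = dTC/dQ = 30 - 8Q + 3Q^2.
AVC hits its minimum where MC = AVC, at Q = 2, giving min AVC = 30 - 4·2 + 2^2 = ¥26.
P = ¥33 exceeds min AVC = ¥26, so the firm stays open.
Set P = MC: 33 = 30 - 8Q + 3Q^2 → -3 - 8Q + 3Q^2 = 0. The roots are Q = -1/3 and Q = 3; the profit-maximizing output is on the rising part of MC, so Q* = 3.
Check: AVC at Q = 3 is ¥27 ≤ P, so revenue covers variable cost.
Profit = P·Q − TC = 33·3 − 216 = -¥117, a loss, but smaller than the ¥135 fixed cost the firm would lose by shutting down.

Produce at Q = 3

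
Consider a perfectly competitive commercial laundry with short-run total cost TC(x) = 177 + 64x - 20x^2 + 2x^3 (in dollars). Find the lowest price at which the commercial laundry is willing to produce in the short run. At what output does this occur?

The shutdown price is the minimum of AVC. VC = 64x - 20x^2 + 2x^3, so AVC = 64 - 20x + 2x^2.
At the minimum of AVC, MC = AVC. MC = 64 - 40x + 6x^2; setting MC = AVC gives 4x^2 - 20x = 0, so x = 5. min AVC = 14.
The firm shuts down for any P below $14.

$14 per unit, at x = 5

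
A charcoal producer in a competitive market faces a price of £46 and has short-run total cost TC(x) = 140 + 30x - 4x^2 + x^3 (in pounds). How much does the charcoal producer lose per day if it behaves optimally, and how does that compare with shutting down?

Profit = -£76 at x = 4

AVC = 30 - 4x + x^2 has its minimum £26 at x = 2; price £46 clears that bar, so the firm operates.
MC = 30 - 8x + 3x^2. Setting P = MC and taking the root on the rising branch gives x* = 4.
TR = 46·4 = 184. TC = 140 + 120 = 260. Profit = 184 − 260 = -£76.
By producing, the firm covers all variable cost plus £64 of fixed cost; shutting down would lose the full £140.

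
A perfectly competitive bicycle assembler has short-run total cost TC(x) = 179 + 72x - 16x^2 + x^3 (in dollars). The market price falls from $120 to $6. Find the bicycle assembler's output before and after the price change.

Output falls from 12 to 0 (the firm shuts down)

AVC = 72 - 16x + x^2, minimized at x = 8 where min AVC = $8. MC = 72 - 32x + 3x^2.
With P = $120 above the shutdown price, P = MC gives x = 12.
At P = $6 < min AVC = $8, price no longer covers variable cost at any output, so the firm shuts down: x = 0.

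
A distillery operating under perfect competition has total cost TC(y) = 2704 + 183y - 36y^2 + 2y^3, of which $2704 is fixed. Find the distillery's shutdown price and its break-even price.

Shutdown price = $21; break-even price = $261

Shutdown price = min AVC. AVC = 183 - 36y + 2y^2, with vertex at y = 9 and minimum $21.
ATC = 2704/y + 183 - 36y + 2y^2. Setting dATC/dy = −2704/y^2 − 36 + 4y = 0 gives y = 13 (since 4·13^3 − 36·13^2 = 2704).
min ATC = 2704/13 + 183 − 36·13 + 2·13^2 = $261. That is the break-even price.
Between these two prices the firm operates at a loss; above $261 it earns a profit.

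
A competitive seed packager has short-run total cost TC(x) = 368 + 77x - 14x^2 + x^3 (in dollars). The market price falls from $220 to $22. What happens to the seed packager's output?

MC = 77 - 28x + 3x^2; the shutdown threshold is min AVC = $28 (at x = 7).
With P = $220 above the shutdown price, P = MC gives x = 13.
At P = $22 < min AVC = $28, price no longer covers variable cost at any output, so the firm shuts down: x = 0.

Output falls from 13 to 0 (the firm shuts down)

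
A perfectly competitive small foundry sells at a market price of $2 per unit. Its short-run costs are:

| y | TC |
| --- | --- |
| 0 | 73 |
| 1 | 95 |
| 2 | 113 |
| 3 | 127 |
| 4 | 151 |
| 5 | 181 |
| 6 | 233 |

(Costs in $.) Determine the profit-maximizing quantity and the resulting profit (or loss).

y = 0 (shut down); profit = -$73

Profit at each row (π = 2y − TC): y=0: -73; y=1: -93; y=2: -109; y=3: -121; y=4: -143; y=5: -171; y=6: -221.
Profit is highest at y = 0. Equivalently, the lowest AVC in the table is 54/3 ≈ $18 at y = 3, and P = $2 falls below it — price never covers variable cost, so the firm shuts down and loses only its fixed cost.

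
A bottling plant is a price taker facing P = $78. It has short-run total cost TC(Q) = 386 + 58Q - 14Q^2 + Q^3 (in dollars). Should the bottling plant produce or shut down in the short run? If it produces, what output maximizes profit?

Produce at Q = 10

Variable cost is VC = 58Q - 14Q^2 + Q^3, so AVC = VC/Q = 58 - 14Q + Q^2 and MC = dTC/dQ = 58 - 28Q + 3Q^2.
AVC is minimized where dAVC/dQ = -14 + 2Q = 0, at Q = 7; min AVC = 58 - 14·7 + 7^2 = $9.
P = $78 exceeds min AVC = $9, so the firm stays open.
Solving P = MC: -20 - 28Q + 3Q^2 = 0 ⇒ Q = -2/3 or 10. On the upward-sloping branch, Q* = 10.
Check: AVC at Q = 10 is $18 ≤ P, so revenue covers variable cost.
Profit = P·Q − TC = 78·10 − 566 = $214.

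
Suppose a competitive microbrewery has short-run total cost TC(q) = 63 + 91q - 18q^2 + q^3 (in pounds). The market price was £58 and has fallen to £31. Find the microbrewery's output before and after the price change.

Output falls from 11 to 10

MC = 91 - 36q + 3q^2; the shutdown threshold is min AVC = £10 (at q = 9).
At P = £58 ≥ min AVC, set P = MC on the rising branch: q = 11.
At P = £31 ≥ min AVC, set P = MC: q = 10. The firm stays open but cuts output.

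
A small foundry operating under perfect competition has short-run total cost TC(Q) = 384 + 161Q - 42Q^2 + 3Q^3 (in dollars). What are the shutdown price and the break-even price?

Shutdown price = min AVC. AVC = 161 - 42Q + 3Q^2, with vertex at Q = 7 and minimum $14.
ATC = 384/Q + 161 - 42Q + 3Q^2. Setting dATC/dQ = −384/Q^2 − 42 + 6Q = 0 gives Q = 8 (since 6·8^3 − 42·8^2 = 384).
min ATC = 384/8 + 161 − 42·8 + 3·8^2 = $65. That is the break-even price.
For $14 ≤ P < $65 the firm produces at a loss; below $14 it shuts down.

Shutdown price = $14; break-even price = $65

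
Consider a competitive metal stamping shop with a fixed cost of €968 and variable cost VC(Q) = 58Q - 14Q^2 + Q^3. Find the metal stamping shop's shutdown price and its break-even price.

Shutdown price = €9; break-even price = €113

Shutdown price = min AVC. AVC = 58 - 14Q + Q^2, with vertex at Q = 7 and minimum €9.
ATC = 968/Q + 58 - 14Q + Q^2. Setting dATC/dQ = −968/Q^2 − 14 + 2Q = 0 gives Q = 11 (since 2·11^3 − 14·11^2 = 968).
min ATC = 968/11 + 58 − 14·11 + 11^2 = €113. That is the break-even price.
For €9 ≤ P < €113 the firm produces at a loss; below €9 it shuts down.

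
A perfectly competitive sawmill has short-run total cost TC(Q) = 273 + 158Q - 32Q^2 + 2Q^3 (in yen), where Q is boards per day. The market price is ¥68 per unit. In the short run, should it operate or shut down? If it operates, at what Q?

Produce at Q = 9

Variable cost is VC = 158Q - 32Q^2 + 2Q^3, so AVC = VC/Q = 158 - 32Q + 2Q^2 and MC = dTC/dQ = 158 - 64Q + 6Q^2.
AVC is minimized where dAVC/dQ = -32 + 4Q = 0, at Q = 8; min AVC = 158 - 32·8 + 2·8^2 = ¥30.
P = ¥68 exceeds min AVC = ¥30, so the firm stays open.
P = MC gives 90 - 64Q + 6Q^2 = 0, with roots 5/3 and 9. Take the larger (rising MC): Q* = 9.
Check: AVC at Q = 9 is ¥32 ≤ P, so revenue covers variable cost.
Profit = P·Q − TC = 68·9 − 561 = ¥51.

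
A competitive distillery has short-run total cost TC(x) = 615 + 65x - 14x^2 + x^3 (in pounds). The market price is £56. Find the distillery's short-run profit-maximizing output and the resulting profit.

Profit = -£291 at x = 9

AVC = 65 - 14x + x^2 has its minimum £16 at x = 7; price £56 clears that bar, so the firm operates.
With MC = 65 - 28x + 3x^2, P = MC on the upward-sloping part at x* = 9.
TR = 56·9 = 504. TC = 615 + 180 = 795. Profit = 504 − 795 = -£291.
Shutting down would mean losing the fixed cost of £615, so operating at a loss of £291 is better by £324.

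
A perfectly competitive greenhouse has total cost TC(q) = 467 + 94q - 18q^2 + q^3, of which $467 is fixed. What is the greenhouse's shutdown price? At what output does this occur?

Short-run supply begins at min AVC. From VC = 94q - 18q^2 + q^3, AVC = 94 - 18q + q^2.
dAVC/dq = -18 + 2q = 0 gives q = 9. min AVC = 94 - 18·9 + 9^2 = 13.
The firm shuts down for any P below $13.

$13 per unit, at q = 9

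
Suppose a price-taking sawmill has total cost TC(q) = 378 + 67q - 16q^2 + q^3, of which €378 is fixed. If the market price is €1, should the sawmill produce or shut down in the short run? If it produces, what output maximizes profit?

Shut down

From TC, MC = TC'(q) = 67 - 32q + 3q^2 and AVC = VC/q = 67 - 16q + q^2.
AVC hits its minimum where MC = AVC, at q = 8, giving min AVC = 67 - 16·8 + 8^2 = €3.
With P < min AVC (€1 < €3), every unit sold adds to the loss.
Best response: produce nothing and absorb the €378 fixed cost.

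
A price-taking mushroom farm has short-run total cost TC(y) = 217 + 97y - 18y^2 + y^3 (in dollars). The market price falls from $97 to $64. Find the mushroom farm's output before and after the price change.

AVC = 97 - 18y + y^2, minimized at y = 9 where min AVC = $16. MC = 97 - 36y + 3y^2.
At P = $97 ≥ min AVC, set P = MC on the rising branch: y = 12.
At P = $64 ≥ min AVC, set P = MC: y = 11. The firm stays open but cuts output.

Output falls from 12 to 11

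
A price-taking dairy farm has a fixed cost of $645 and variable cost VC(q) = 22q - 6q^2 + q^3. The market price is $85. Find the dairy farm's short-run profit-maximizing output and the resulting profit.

Profit = -$253 at q = 7

AVC = 22 - 6q + q^2; min AVC = $13 at q = 3. Since P = $85 ≥ min AVC, the firm produces.
With MC = 22 - 12q + 3q^2, P = MC on the upward-sloping part at q* = 7.
TR = 85·7 = 595. TC = 645 + 203 = 848. Profit = 595 − 848 = -$253.
By producing, the firm covers all variable cost plus $392 of fixed cost; shutting down would lose the full $645.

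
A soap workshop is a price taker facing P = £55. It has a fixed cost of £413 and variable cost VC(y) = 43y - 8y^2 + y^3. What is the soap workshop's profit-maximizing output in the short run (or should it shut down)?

Variable cost is VC = 43y - 8y^2 + y^3, so AVC = VC/y = 43 - 8y + y^2 and MC = dTC/dy = 43 - 16y + 3y^2.
AVC is minimized where dAVC/dy = -8 + 2y = 0, at y = 4; min AVC = 43 - 8·4 + 4^2 = £27.
Since P = £55 ≥ min AVC = £27, price covers variable cost and the firm should produce.
Set P = MC: 55 = 43 - 16y + 3y^2 → -12 - 16y + 3y^2 = 0. The roots are y = -2/3 and y = 6; the profit-maximizing output is on the rising part of MC, so y* = 6.
Check: AVC at y = 6 is £31 ≤ P, so revenue covers variable cost.
Profit = P·y − TC = 55·6 − 599 = -£269, a loss, but smaller than the £413 fixed cost the firm would lose by shutting down.

Produce at y = 6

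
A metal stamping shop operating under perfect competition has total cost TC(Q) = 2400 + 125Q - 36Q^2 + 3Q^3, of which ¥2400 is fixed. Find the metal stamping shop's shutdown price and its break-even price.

Shutdown price = ¥17; break-even price = ¥305

AVC = 125 - 36Q + 3Q^2; minimized at Q = 6, giving min AVC = ¥17. That is the shutdown price.
ATC = 2400/Q + 125 - 36Q + 3Q^2. Setting dATC/dQ = −2400/Q^2 − 36 + 6Q = 0 gives Q = 10 (since 6·10^3 − 36·10^2 = 2400).
min ATC = 2400/10 + 125 − 36·10 + 3·10^2 = ¥305. That is the break-even price.
Between these two prices the firm operates at a loss; above ¥305 it earns a profit.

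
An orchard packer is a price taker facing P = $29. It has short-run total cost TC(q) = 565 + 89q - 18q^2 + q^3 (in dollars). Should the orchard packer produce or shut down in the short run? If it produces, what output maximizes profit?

Strip out fixed cost: VC = 89q - 18q^2 + q^3. Then AVC = 89 - 18q + q^2 and MC = 89 - 36q + 3q^2.
AVC hits its minimum where MC = AVC, at q = 9, giving min AVC = 89 - 18·9 + 9^2 = $8.
Because $29 ≥ $8, revenue can cover variable cost; the firm operates.
Set P = MC: 29 = 89 - 36q + 3q^2 → 60 - 36q + 3q^2 = 0. The roots are q = 2 and q = 10; the profit-maximizing output is on the rising part of MC, so q* = 10.
Check: AVC at q = 10 is $9 ≤ P, so revenue covers variable cost.
Profit = P·q − TC = 29·10 − 655 = -$365, a loss, but smaller than the $565 fixed cost the firm would lose by shutting down.

Produce at q = 10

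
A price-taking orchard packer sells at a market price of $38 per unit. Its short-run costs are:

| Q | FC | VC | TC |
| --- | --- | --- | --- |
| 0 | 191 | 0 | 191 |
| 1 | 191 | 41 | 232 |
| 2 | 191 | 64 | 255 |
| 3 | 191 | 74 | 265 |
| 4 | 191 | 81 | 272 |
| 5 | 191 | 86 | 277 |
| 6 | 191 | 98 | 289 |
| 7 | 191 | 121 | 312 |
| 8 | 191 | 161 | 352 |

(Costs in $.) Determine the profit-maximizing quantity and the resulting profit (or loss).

Compute π = P·Q − TC at each output: Q=0: -191; Q=1: -194; Q=2: -179; Q=3: -151; Q=4: -120; Q=5: -87; Q=6: -61; Q=7: -46; Q=8: -48.
Profit is maximized at Q = 7. AVC there is 121/7 = $17.29 ≤ P, so producing beats shutting down (which would give -$191).

Q = 7; profit = -$46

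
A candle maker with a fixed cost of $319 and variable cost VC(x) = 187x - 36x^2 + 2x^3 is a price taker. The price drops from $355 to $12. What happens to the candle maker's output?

Output falls from 14 to 0 (the firm shuts down)

MC = 187 - 72x + 6x^2; the shutdown threshold is min AVC = $25 (at x = 9).
At P = $355 ≥ min AVC, set P = MC on the rising branch: x = 14.
At P = $12 < min AVC = $25, price no longer covers variable cost at any output, so the firm shuts down: x = 0.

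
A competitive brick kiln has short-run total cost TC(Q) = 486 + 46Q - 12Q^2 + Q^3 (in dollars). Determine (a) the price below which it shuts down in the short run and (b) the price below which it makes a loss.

Shutdown price = $10; break-even price = $73

Shutdown price = min AVC. AVC = 46 - 12Q + Q^2, with vertex at Q = 6 and minimum $10.
ATC = 486/Q + 46 - 12Q + Q^2. Setting dATC/dQ = −486/Q^2 − 12 + 2Q = 0 gives Q = 9 (since 2·9^3 − 12·9^2 = 486).
min ATC = 486/9 + 46 − 12·9 + 9^2 = $73. That is the break-even price.
For $10 ≤ P < $73 the firm produces at a loss; below $10 it shuts down.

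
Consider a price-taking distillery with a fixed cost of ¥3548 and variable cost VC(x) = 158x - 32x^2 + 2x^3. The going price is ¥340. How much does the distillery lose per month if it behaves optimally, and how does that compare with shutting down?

AVC = 158 - 32x + 2x^2 has its minimum ¥30 at x = 8; price ¥340 clears that bar, so the firm operates.
With MC = 158 - 64x + 6x^2, P = MC on the upward-sloping part at x* = 13.
TR = 340·13 = 4420. TC = 3548 + 1040 = 4588. Profit = 4420 − 4588 = -¥168.
By producing, the firm covers all variable cost plus ¥3380 of fixed cost; shutting down would lose the full ¥3548.

Profit = -¥168 at x = 13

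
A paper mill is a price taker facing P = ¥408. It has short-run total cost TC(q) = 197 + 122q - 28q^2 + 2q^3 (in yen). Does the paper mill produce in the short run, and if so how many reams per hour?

Variable cost is VC = 122q - 28q^2 + 2q^3, so AVC = VC/q = 122 - 28q + 2q^2 and MC = dTC/dq = 122 - 56q + 6q^2.
The AVC parabola has its vertex at q = 28/4 = 7, where AVC = 122 - 28·7 + 2·7^2 = ¥24.
P = ¥408 exceeds min AVC = ¥24, so the firm stays open.
P = MC gives -286 - 56q + 6q^2 = 0, with roots -11/3 and 13. Take the larger (rising MC): q* = 13.
Check: AVC at q = 13 is ¥96 ≤ P, so revenue covers variable cost.
Profit = P·q − TC = 408·13 − 1445 = ¥3859.

Produce at q = 13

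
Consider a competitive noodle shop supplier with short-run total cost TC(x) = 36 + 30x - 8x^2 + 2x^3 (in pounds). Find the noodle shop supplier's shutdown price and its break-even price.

Shutdown price = £22; break-even price = £36

AVC = 30 - 8x + 2x^2; minimized at x = 2, giving min AVC = £22. That is the shutdown price.
ATC = 36/x + 30 - 8x + 2x^2. Setting dATC/dx = −36/x^2 − 8 + 4x = 0 gives x = 3 (since 4·3^3 − 8·3^2 = 36).
min ATC = 36/3 + 30 − 8·3 + 2·3^2 = £36. That is the break-even price.
Between these two prices the firm operates at a loss; above £36 it earns a profit.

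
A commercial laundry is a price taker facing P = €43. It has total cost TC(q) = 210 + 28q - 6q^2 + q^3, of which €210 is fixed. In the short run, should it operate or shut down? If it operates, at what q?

From TC, MC = TC'(q) = 28 - 12q + 3q^2 and AVC = VC/q = 28 - 6q + q^2.
AVC hits its minimum where MC = AVC, at q = 3, giving min AVC = 28 - 6·3 + 3^2 = €19.
Since P = €43 ≥ min AVC = €19, price covers variable cost and the firm should produce.
Solving P = MC: -15 - 12q + 3q^2 = 0 ⇒ q = -1 or 5. On the upward-sloping branch, q* = 5.
Check: AVC at q = 5 is €23 ≤ P, so revenue covers variable cost.
Profit = P·q − TC = 43·5 − 325 = -€110, a loss, but smaller than the €210 fixed cost the firm would lose by shutting down.

Produce at q = 5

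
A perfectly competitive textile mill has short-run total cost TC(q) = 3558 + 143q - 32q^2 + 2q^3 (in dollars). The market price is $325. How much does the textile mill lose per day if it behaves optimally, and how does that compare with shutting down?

AVC = 143 - 32q + 2q^2; min AVC = $15 at q = 8. Since P = $325 ≥ min AVC, the firm produces.
With MC = 143 - 64q + 6q^2, P = MC on the upward-sloping part at q* = 13.
TR = 325·13 = 4225. TC = 3558 + 845 = 4403. Profit = 4225 − 4403 = -$178.
That loss of $178 beats the $3558 the firm would lose by shutting down; producing recovers $3380 of fixed cost.

Profit = -$178 at q = 13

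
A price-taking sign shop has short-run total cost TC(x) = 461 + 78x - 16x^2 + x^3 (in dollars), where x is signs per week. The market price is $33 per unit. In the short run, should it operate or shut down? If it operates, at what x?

Produce at x = 9

Variable cost is VC = 78x - 16x^2 + x^3, so AVC = VC/x = 78 - 16x + x^2 and MC = dTC/dx = 78 - 32x + 3x^2.
AVC is minimized where dAVC/dx = -16 + 2x = 0, at x = 8; min AVC = 78 - 16·8 + 8^2 = $14.
Because $33 ≥ $14, revenue can cover variable cost; the firm operates.
P = MC gives 45 - 32x + 3x^2 = 0, with roots 5/3 and 9. Take the larger (rising MC): x* = 9.
Check: AVC at x = 9 is $15 ≤ P, so revenue covers variable cost.
Profit = P·x − TC = 33·9 − 596 = -$299, a loss, but smaller than the $461 fixed cost the firm would lose by shutting down.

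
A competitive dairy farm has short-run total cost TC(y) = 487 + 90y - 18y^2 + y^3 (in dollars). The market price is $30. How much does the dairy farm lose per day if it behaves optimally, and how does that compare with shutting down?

Profit = -$287 at y = 10

AVC = 90 - 18y + y^2 has its minimum $9 at y = 9; price $30 clears that bar, so the firm operates.
MC = 90 - 36y + 3y^2. Setting P = MC and taking the root on the rising branch gives y* = 10.
TR = 30·10 = 300. TC = 487 + 100 = 587. Profit = 300 − 587 = -$287.
By producing, the firm covers all variable cost plus $200 of fixed cost; shutting down would lose the full $487.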